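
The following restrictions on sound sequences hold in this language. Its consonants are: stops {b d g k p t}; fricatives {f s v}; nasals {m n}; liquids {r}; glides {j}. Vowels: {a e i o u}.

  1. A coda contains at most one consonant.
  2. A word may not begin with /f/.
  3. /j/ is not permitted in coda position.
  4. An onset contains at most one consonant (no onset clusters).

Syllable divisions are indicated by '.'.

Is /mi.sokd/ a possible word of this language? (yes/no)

no

/mi.sokd/ — violates constraint 1: syllable 2 coda /kd/ has 2 consonants (> 1) → illicit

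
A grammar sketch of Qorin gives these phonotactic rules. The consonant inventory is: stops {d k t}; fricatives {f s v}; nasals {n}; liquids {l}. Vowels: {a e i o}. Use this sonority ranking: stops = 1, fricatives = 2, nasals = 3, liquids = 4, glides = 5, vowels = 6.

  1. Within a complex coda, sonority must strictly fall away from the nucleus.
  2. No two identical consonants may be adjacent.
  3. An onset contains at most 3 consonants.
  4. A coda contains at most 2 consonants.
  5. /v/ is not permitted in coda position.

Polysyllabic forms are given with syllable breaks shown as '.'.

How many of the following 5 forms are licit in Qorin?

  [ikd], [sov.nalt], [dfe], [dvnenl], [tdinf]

[ikd] — violates constraint 1: syllable 1 coda /kd/: /k/ (stop, 1) → /d/ (stop, 1) does not fall → illicit
[sov.nalt] — violates constraint 5: syllable 1 coda contains /v/ → illicit
[dfe] — σ1 onset /df/ (2C), coda /∅/ ok → licit
[dvnenl] — violates constraint 1: syllable 1 coda /nl/: /n/ (nasal, 3) → /l/ (liquid, 4) does not fall → illicit
[tdinf] — σ1 onset /td/ (2C), coda /nf/ (3→2 falls) ok → licit
Licit: [dfe], [tdinf] → 2.

2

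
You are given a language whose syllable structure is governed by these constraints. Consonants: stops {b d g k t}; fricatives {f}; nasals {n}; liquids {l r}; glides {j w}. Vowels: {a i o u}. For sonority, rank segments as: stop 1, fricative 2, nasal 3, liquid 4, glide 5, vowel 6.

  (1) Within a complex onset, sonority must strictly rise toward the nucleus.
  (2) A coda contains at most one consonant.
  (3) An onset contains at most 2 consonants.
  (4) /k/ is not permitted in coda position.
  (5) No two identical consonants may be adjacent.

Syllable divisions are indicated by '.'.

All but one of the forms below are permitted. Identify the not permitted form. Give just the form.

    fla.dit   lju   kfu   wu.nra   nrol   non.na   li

non.na

fla.dit — σ1 onset /fl/ (2→4 rises), coda /∅/ ok; σ2 onset /d/, coda /t/ ok → permitted
lju — σ1 onset /lj/ (4→5 rises), coda /∅/ ok → permitted
kfu — σ1 onset /kf/ (1→2 rises), coda /∅/ ok → permitted
wu.nra — σ1 onset /w/, coda /∅/ ok; σ2 onset /nr/ (3→4 rises), coda /∅/ ok → permitted
nrol — σ1 onset /nr/ (3→4 rises), coda /l/ ok → permitted
non.na — violates constraint 5: adjacent identical consonants /nn/ → not permitted
li — σ1 onset /l/, coda /∅/ ok → permitted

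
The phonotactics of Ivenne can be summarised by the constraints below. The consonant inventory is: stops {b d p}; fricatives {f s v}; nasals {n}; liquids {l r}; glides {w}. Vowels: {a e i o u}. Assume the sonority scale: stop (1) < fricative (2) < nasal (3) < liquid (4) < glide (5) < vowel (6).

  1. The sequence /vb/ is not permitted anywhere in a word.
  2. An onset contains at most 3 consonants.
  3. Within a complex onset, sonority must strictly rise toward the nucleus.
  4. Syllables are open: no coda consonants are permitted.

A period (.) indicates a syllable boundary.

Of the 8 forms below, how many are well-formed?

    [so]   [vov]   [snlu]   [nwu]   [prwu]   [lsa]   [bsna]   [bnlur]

[so] — σ1 onset /s/, coda /∅/ ok → well-formed
[vov] — violates constraint 4: syllable 1 coda /v/ has 1 consonant (> 0) → ill-formed
[snlu] — σ1 onset /snl/ (2→3→4 rises), coda /∅/ ok → well-formed
[nwu] — σ1 onset /nw/ (3→5 rises), coda /∅/ ok → well-formed
[prwu] — σ1 onset /prw/ (1→4→5 rises), coda /∅/ ok → well-formed
[lsa] — violates constraint 3: syllable 1 onset /ls/: /l/ (liquid, 4) → /s/ (fricative, 2) does not rise → ill-formed
[bsna] — σ1 onset /bsn/ (1→2→3 rises), coda /∅/ ok → well-formed
[bnlur] — violates constraint 4: syllable 1 coda /r/ has 1 consonant (> 0) → ill-formed
Well-formed: [so], [snlu], [nwu], [prwu], [bsna] → 5.

5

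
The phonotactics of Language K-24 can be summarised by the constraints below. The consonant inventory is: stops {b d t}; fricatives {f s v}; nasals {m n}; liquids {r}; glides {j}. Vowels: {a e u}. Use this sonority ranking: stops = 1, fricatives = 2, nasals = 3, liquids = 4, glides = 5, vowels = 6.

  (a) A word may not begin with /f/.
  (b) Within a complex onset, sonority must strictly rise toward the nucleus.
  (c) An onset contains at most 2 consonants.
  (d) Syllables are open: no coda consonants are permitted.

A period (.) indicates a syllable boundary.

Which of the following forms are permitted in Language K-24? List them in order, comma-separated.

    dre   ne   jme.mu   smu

dre — σ1 onset /dr/ (1→4 rises), coda /∅/ ok → permitted
ne — σ1 onset /n/, coda /∅/ ok → permitted
jme.mu — violates constraint (b): syllable 1 onset /jm/: /j/ (glide, 5) → /m/ (nasal, 3) does not rise → not permitted
smu — σ1 onset /sm/ (2→3 rises), coda /∅/ ok → permitted

dre, ne, smu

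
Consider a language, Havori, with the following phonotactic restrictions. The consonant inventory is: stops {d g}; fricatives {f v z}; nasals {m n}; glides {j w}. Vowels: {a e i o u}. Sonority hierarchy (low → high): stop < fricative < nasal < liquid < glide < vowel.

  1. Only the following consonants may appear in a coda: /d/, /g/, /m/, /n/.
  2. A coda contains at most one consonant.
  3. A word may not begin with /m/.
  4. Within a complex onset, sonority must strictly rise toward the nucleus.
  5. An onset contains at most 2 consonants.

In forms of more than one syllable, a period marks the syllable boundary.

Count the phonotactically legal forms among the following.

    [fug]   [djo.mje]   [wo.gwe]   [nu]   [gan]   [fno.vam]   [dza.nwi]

7

[fug] — σ1 onset /f/, coda /g/ ok → phonotactically legal
[djo.mje] — σ1 onset /dj/ (1→5 rises), coda /∅/ ok; σ2 onset /mj/ (3→5 rises), coda /∅/ ok → phonotactically legal
[wo.gwe] — σ1 onset /w/, coda /∅/ ok; σ2 onset /gw/ (1→5 rises), coda /∅/ ok → phonotactically legal
[nu] — σ1 onset /n/, coda /∅/ ok → phonotactically legal
[gan] — σ1 onset /g/, coda /n/ ok → phonotactically legal
[fno.vam] — σ1 onset /fn/ (2→3 rises), coda /∅/ ok; σ2 onset /v/, coda /m/ ok → phonotactically legal
[dza.nwi] — σ1 onset /dz/ (1→2 rises), coda /∅/ ok; σ2 onset /nw/ (3→5 rises), coda /∅/ ok → phonotactically legal
Phonotactically legal: [fug], [djo.mje], [wo.gwe], [nu], [gan], [fno.vam], [dza.nwi] → 7.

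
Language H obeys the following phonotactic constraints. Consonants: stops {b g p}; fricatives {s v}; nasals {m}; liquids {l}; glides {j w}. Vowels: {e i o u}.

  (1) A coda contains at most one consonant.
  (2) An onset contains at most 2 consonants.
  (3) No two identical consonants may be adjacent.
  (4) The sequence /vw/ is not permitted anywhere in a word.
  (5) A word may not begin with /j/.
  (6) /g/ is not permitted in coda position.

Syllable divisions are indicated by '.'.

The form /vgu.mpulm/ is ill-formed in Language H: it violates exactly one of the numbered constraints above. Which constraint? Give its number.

1

/vgu.mpulm/: syllable 2 coda /lm/ has 2 consonants (> 1).
This is a violation of constraint 1: "A coda contains at most one consonant."
The remaining constraints (2, 3, 4, 5, 6) are satisfied.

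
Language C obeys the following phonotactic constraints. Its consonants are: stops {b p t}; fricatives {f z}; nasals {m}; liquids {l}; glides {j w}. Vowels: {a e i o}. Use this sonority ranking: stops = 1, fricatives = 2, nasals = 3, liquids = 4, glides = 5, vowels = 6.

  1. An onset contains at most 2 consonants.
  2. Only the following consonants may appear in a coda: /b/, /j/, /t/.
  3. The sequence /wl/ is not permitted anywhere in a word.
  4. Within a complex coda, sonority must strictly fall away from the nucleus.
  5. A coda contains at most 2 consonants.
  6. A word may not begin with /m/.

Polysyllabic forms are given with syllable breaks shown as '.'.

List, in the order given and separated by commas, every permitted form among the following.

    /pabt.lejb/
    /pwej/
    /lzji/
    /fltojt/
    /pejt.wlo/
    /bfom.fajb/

/pabt.lejb/ — violates constraint 4: syllable 1 coda /bt/: /b/ (stop, 1) → /t/ (stop, 1) does not fall → not permitted
/pwej/ — σ1 onset /pw/ (2C), coda /j/ ok → permitted
/lzji/ — violates constraint 1: syllable 1 onset /lzj/ has 3 consonants (> 2) → not permitted
/fltojt/ — violates constraint 1: syllable 1 onset /flt/ has 3 consonants (> 2) → not permitted
/pejt.wlo/ — violates constraint 3: contains banned sequence /wl/ → not permitted
/bfom.fajb/ — violates constraint 2: syllable 1 coda contains /m/, which is not a licensed coda consonant → not permitted

/pwej/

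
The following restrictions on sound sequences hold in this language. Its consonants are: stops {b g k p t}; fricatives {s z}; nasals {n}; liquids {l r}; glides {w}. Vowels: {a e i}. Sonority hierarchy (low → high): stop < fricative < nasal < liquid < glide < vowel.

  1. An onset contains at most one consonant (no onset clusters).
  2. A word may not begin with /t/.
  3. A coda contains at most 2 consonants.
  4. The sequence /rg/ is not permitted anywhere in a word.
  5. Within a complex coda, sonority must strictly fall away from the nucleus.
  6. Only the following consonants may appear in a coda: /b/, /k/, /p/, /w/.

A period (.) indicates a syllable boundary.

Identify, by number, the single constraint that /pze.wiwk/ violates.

/pze.wiwk/: syllable 1 onset /pz/ has 2 consonants (> 1).
This is a violation of constraint 1: "An onset contains at most one consonant (no onset clusters)."
The remaining constraints (2, 3, 4, 5, 6) are satisfied.

1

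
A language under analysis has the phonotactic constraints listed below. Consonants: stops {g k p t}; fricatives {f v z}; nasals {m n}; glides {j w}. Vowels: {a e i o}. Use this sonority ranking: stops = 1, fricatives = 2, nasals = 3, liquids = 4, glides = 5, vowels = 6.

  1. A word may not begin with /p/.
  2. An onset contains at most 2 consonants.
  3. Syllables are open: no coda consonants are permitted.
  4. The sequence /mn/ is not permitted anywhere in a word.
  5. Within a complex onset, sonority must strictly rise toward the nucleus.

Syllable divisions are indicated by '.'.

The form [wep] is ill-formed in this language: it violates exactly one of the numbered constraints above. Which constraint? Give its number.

3

[wep]: syllable 1 coda /p/ has 1 consonant (> 0).
This is a violation of constraint 3: "Syllables are open: no coda consonants are permitted."
The remaining constraints (1, 2, 4, 5) are satisfied.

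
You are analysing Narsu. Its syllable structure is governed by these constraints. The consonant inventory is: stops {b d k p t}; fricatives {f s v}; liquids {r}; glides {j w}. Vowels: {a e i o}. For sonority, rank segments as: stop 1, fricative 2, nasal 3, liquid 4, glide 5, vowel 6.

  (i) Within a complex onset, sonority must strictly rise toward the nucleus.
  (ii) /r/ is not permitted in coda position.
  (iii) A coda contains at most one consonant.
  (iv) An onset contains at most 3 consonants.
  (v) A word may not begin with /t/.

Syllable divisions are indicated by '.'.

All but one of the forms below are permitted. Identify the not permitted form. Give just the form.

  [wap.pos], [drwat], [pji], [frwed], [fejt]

[fejt]

[wap.pos] — σ1 onset /w/, coda /p/ ok; σ2 onset /p/, coda /s/ ok → permitted
[drwat] — σ1 onset /drw/ (1→4→5 rises), coda /t/ ok → permitted
[pji] — σ1 onset /pj/ (1→5 rises), coda /∅/ ok → permitted
[frwed] — σ1 onset /frw/ (2→4→5 rises), coda /d/ ok → permitted
[fejt] — violates constraint (iii): syllable 1 coda /jt/ has 2 consonants (> 1) → not permitted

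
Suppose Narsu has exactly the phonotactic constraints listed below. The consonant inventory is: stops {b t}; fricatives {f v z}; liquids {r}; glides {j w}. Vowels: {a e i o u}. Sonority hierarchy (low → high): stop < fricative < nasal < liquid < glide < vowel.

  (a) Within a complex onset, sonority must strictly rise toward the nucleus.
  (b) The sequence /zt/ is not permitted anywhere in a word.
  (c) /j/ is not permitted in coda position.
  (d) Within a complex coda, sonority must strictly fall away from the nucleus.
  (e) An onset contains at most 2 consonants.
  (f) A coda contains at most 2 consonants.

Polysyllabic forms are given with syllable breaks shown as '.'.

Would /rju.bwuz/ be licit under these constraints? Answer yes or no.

yes

/rju.bwuz/ — σ1 onset /rj/ (4→5 rises), coda /∅/ ok; σ2 onset /bw/ (1→5 rises), coda /z/ ok → licit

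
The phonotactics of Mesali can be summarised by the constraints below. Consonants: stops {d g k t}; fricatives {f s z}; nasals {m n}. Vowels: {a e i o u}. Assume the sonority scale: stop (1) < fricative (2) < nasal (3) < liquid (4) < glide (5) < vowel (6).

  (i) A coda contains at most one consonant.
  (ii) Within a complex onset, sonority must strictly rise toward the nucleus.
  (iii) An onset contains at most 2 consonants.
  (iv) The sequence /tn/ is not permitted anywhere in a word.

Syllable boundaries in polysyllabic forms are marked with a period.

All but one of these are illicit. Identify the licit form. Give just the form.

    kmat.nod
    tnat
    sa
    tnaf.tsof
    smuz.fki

kmat.nod — violates constraint (iv): contains banned sequence /tn/ → illicit
tnat — violates constraint (iv): contains banned sequence /tn/ → illicit
sa — σ1 onset /s/, coda /∅/ ok → licit
tnaf.tsof — violates constraint (iv): contains banned sequence /tn/ → illicit
smuz.fki — violates constraint (ii): syllable 2 onset /fk/: /f/ (fricative, 2) → /k/ (stop, 1) does not rise → illicit

sa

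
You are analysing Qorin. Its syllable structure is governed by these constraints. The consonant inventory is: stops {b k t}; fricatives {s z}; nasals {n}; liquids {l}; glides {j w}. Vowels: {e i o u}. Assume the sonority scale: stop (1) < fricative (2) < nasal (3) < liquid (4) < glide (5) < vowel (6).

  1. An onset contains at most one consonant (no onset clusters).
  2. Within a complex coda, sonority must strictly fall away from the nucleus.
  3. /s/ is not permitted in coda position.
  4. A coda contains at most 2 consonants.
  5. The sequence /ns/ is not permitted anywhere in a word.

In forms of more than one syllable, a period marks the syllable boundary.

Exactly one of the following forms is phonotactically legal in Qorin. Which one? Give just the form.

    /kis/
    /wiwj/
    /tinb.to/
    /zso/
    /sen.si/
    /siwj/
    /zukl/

/kis/ — violates constraint 3: syllable 1 coda contains /s/ → phonotactically illegal
/wiwj/ — violates constraint 2: syllable 1 coda /wj/: /w/ (glide, 5) → /j/ (glide, 5) does not fall → phonotactically illegal
/tinb.to/ — σ1 onset /t/, coda /nb/ (3→1 falls) ok; σ2 onset /t/, coda /∅/ ok → phonotactically legal
/zso/ — violates constraint 1: syllable 1 onset /zs/ has 2 consonants (> 1) → phonotactically illegal
/sen.si/ — violates constraint 5: contains banned sequence /ns/ → phonotactically illegal
/siwj/ — violates constraint 2: syllable 1 coda /wj/: /w/ (glide, 5) → /j/ (glide, 5) does not fall → phonotactically illegal
/zukl/ — violates constraint 2: syllable 1 coda /kl/: /k/ (stop, 1) → /l/ (liquid, 4) does not fall → phonotactically illegal

/tinb.to/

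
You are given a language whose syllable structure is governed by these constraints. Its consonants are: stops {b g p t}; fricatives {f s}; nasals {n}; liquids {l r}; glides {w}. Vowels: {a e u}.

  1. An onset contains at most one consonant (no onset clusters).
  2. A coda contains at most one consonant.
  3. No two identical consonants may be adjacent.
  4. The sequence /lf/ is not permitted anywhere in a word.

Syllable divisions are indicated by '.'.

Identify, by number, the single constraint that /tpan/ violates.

1

/tpan/: syllable 1 onset /tp/ has 2 consonants (> 1).
This is a violation of constraint 1: "An onset contains at most one consonant (no onset clusters)."
The remaining constraints (2, 3, 4) are satisfied.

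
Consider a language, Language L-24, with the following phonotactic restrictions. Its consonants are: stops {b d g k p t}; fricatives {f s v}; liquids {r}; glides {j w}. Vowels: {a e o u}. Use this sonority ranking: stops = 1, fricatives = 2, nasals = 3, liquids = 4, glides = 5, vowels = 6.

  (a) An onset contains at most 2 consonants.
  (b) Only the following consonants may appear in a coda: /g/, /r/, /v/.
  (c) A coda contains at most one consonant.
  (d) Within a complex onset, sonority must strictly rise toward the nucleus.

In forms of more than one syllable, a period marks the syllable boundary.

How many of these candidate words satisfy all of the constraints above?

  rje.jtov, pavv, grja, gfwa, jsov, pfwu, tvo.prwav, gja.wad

rje.jtov — violates constraint (d): syllable 2 onset /jt/: /j/ (glide, 5) → /t/ (stop, 1) does not rise → phonotactically illegal
pavv — violates constraint (c): syllable 1 coda /vv/ has 2 consonants (> 1) → phonotactically illegal
grja — violates constraint (a): syllable 1 onset /grj/ has 3 consonants (> 2) → phonotactically illegal
gfwa — violates constraint (a): syllable 1 onset /gfw/ has 3 consonants (> 2) → phonotactically illegal
jsov — violates constraint (d): syllable 1 onset /js/: /j/ (glide, 5) → /s/ (fricative, 2) does not rise → phonotactically illegal
pfwu — violates constraint (a): syllable 1 onset /pfw/ has 3 consonants (> 2) → phonotactically illegal
tvo.prwav — violates constraint (a): syllable 2 onset /prw/ has 3 consonants (> 2) → phonotactically illegal
gja.wad — violates constraint (b): syllable 2 coda contains /d/, which is not a licensed coda consonant → phonotactically illegal
No form is phonotactically legal → 0.

0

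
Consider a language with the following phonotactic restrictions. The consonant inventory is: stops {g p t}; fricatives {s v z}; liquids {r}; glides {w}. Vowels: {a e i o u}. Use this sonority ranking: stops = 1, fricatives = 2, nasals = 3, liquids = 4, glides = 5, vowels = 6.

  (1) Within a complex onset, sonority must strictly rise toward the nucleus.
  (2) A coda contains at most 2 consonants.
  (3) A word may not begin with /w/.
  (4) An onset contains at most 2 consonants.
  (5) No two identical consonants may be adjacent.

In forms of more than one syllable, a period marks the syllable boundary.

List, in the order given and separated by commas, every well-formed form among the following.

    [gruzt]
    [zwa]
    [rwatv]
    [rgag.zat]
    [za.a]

[gruzt] — σ1 onset /gr/ (1→4 rises), coda /zt/ (2C) ok → well-formed
[zwa] — σ1 onset /zw/ (2→5 rises), coda /∅/ ok → well-formed
[rwatv] — σ1 onset /rw/ (4→5 rises), coda /tv/ (2C) ok → well-formed
[rgag.zat] — violates constraint 1: syllable 1 onset /rg/: /r/ (liquid, 4) → /g/ (stop, 1) does not rise → ill-formed
[za.a] — σ1 onset /z/, coda /∅/ ok; σ2 onset /∅/, coda /∅/ ok → well-formed

[gruzt], [zwa], [rwatv], [za.a]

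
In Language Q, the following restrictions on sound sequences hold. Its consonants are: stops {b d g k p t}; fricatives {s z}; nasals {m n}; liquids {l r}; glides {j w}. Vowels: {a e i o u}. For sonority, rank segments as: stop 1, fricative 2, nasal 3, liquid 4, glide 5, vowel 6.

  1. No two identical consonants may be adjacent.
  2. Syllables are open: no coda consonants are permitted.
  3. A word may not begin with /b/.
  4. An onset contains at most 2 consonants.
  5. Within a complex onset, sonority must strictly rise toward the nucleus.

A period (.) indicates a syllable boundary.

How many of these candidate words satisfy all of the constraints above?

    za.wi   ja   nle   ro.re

4

za.wi — σ1 onset /z/, coda /∅/ ok; σ2 onset /w/, coda /∅/ ok → permitted
ja — σ1 onset /j/, coda /∅/ ok → permitted
nle — σ1 onset /nl/ (3→4 rises), coda /∅/ ok → permitted
ro.re — σ1 onset /r/, coda /∅/ ok; σ2 onset /r/, coda /∅/ ok → permitted
Permitted: za.wi, ja, nle, ro.re → 4.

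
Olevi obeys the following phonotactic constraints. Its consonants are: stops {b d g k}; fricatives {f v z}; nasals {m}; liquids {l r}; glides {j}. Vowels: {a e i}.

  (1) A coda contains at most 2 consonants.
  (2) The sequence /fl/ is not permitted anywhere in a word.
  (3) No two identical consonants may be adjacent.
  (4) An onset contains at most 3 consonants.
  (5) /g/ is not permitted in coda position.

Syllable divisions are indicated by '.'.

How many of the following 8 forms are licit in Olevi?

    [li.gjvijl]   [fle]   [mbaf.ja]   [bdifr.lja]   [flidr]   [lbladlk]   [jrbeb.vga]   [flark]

4

[li.gjvijl] — σ1 onset /l/, coda /∅/ ok; σ2 onset /gjv/ (3C), coda /jl/ (2C) ok → licit
[fle] — violates constraint 2: contains banned sequence /fl/ → illicit
[mbaf.ja] — σ1 onset /mb/ (2C), coda /f/ ok; σ2 onset /j/, coda /∅/ ok → licit
[bdifr.lja] — σ1 onset /bd/ (2C), coda /fr/ (2C) ok; σ2 onset /lj/ (2C), coda /∅/ ok → licit
[flidr] — violates constraint 2: contains banned sequence /fl/ → illicit
[lbladlk] — violates constraint 1: syllable 1 coda /dlk/ has 3 consonants (> 2) → illicit
[jrbeb.vga] — σ1 onset /jrb/ (3C), coda /b/ ok; σ2 onset /vg/ (2C), coda /∅/ ok → licit
[flark] — violates constraint 2: contains banned sequence /fl/ → illicit
Licit: [li.gjvijl], [mbaf.ja], [bdifr.lja], [jrbeb.vga] → 4.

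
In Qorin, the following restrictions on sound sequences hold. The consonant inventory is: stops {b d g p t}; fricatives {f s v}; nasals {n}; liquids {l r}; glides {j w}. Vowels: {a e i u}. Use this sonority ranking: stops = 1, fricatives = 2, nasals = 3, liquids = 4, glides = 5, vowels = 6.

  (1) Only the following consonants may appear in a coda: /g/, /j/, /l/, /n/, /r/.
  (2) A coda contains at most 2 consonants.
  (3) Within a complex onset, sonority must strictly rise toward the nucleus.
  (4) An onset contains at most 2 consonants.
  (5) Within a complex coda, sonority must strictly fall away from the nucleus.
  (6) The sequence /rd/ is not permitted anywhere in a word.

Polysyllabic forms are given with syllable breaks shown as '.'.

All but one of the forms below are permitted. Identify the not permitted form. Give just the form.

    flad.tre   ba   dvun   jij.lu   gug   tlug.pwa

flad.tre

flad.tre — violates constraint 1: syllable 1 coda contains /d/, which is not a licensed coda consonant → not permitted
ba — σ1 onset /b/, coda /∅/ ok → permitted
dvun — σ1 onset /dv/ (1→2 rises), coda /n/ ok → permitted
jij.lu — σ1 onset /j/, coda /j/ ok; σ2 onset /l/, coda /∅/ ok → permitted
gug — σ1 onset /g/, coda /g/ ok → permitted
tlug.pwa — σ1 onset /tl/ (1→4 rises), coda /g/ ok; σ2 onset /pw/ (1→5 rises), coda /∅/ ok → permitted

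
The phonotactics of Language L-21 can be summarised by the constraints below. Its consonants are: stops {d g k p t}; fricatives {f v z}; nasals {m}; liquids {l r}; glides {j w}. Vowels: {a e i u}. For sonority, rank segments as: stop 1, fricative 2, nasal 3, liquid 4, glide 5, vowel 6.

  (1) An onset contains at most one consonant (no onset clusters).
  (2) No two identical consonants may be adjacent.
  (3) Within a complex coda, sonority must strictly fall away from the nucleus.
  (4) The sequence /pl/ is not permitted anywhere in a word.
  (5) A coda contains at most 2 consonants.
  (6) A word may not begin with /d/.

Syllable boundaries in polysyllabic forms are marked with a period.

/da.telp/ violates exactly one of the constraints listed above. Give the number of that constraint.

/da.telp/: word begins with /d/.
This is a violation of constraint 6: "A word may not begin with /d/."
The remaining constraints (1, 2, 3, 4, 5) are satisfied.

6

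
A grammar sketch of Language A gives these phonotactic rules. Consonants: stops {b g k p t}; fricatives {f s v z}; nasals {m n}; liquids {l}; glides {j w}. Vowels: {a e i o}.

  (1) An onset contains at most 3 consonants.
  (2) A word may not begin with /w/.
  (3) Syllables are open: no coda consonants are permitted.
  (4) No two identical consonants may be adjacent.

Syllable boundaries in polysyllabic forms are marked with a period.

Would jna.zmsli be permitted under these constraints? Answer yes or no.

no

jna.zmsli — violates constraint 1: syllable 2 onset /zmsl/ has 4 consonants (> 3) → not permitted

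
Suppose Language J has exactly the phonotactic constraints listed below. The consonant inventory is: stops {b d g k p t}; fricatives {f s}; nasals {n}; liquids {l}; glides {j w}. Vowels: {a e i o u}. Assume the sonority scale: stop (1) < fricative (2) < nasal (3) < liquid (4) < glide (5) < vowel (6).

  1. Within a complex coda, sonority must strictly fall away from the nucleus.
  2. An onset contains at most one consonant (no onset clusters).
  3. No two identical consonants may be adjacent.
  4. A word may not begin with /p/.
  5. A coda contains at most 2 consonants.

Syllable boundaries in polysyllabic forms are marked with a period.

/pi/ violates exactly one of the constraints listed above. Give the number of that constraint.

4

/pi/: word begins with /p/.
This is a violation of constraint 4: "A word may not begin with /p/."
The remaining constraints (1, 2, 3, 5) are satisfied.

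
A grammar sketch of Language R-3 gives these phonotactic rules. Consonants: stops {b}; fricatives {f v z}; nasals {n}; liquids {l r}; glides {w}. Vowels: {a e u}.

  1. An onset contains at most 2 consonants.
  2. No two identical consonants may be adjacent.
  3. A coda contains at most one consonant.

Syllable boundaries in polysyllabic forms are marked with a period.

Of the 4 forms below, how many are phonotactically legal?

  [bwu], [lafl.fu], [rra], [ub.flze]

[bwu] — σ1 onset /bw/ (2C), coda /∅/ ok → phonotactically legal
[lafl.fu] — violates constraint 3: syllable 1 coda /fl/ has 2 consonants (> 1) → phonotactically illegal
[rra] — violates constraint 2: adjacent identical consonants /rr/ → phonotactically illegal
[ub.flze] — violates constraint 1: syllable 2 onset /flz/ has 3 consonants (> 2) → phonotactically illegal
Phonotactically legal: [bwu] → 1.

1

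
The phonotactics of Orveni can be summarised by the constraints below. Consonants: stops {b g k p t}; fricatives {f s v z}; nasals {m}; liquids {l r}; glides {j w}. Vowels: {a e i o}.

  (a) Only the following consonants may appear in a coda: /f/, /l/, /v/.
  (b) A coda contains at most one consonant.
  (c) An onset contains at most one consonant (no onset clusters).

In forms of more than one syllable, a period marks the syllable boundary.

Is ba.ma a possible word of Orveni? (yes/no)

ba.ma — σ1 onset /b/, coda /∅/ ok; σ2 onset /m/, coda /∅/ ok → phonotactically legal

yes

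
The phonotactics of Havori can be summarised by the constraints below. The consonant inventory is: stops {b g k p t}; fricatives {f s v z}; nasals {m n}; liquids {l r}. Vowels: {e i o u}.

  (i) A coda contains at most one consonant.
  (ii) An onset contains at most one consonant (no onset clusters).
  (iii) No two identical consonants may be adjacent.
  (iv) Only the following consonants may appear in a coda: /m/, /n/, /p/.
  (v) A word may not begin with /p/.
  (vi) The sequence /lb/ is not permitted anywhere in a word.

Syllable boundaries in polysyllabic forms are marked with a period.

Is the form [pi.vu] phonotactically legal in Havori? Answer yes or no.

no

[pi.vu] — violates constraint (v): word begins with /p/ → phonotactically illegal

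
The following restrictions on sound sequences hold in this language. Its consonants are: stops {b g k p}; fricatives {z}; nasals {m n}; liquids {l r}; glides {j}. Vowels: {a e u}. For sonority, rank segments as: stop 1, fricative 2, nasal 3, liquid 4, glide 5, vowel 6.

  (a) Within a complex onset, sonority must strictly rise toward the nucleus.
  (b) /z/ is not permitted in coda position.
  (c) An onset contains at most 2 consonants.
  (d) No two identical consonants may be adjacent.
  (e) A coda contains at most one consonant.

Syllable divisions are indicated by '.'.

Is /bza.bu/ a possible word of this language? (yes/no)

/bza.bu/ — σ1 onset /bz/ (1→2 rises), coda /∅/ ok; σ2 onset /b/, coda /∅/ ok → permitted

yes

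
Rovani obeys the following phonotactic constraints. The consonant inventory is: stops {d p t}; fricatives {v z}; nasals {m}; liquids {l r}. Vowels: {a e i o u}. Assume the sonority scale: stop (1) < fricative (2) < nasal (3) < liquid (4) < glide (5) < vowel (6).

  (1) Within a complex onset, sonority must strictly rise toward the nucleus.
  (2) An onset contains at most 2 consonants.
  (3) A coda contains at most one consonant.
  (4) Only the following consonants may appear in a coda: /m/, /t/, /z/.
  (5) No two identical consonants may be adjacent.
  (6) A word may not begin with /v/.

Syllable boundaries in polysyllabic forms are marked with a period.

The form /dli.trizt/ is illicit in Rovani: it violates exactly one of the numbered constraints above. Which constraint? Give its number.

/dli.trizt/: syllable 2 coda /zt/ has 2 consonants (> 1).
This is a violation of constraint 3: "A coda contains at most one consonant."
The remaining constraints (1, 2, 4, 5, 6) are satisfied.

3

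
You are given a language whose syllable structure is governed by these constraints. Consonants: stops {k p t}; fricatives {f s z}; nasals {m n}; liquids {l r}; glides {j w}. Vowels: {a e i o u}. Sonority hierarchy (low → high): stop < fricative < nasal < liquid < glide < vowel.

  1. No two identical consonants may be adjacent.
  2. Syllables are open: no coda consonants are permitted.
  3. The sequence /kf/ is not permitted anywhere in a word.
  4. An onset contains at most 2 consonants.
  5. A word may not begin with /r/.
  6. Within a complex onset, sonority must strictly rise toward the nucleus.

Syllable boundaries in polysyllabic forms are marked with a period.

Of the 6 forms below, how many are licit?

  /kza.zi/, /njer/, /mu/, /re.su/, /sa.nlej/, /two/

/kza.zi/ — σ1 onset /kz/ (1→2 rises), coda /∅/ ok; σ2 onset /z/, coda /∅/ ok → licit
/njer/ — violates constraint 2: syllable 1 coda /r/ has 1 consonant (> 0) → illicit
/mu/ — σ1 onset /m/, coda /∅/ ok → licit
/re.su/ — violates constraint 5: word begins with /r/ → illicit
/sa.nlej/ — violates constraint 2: syllable 2 coda /j/ has 1 consonant (> 0) → illicit
/two/ — σ1 onset /tw/ (1→5 rises), coda /∅/ ok → licit
Licit: /kza.zi/, /mu/, /two/ → 3.

3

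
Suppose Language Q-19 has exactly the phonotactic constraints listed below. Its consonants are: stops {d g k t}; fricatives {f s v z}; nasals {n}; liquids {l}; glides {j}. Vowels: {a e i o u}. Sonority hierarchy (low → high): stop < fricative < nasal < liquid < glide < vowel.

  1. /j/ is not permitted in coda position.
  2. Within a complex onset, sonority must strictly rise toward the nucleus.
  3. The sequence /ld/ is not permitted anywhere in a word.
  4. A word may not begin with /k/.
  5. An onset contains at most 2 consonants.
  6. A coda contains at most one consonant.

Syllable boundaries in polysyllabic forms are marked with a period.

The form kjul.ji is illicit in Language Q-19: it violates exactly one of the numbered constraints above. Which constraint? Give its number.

kjul.ji: word begins with /k/.
This is a violation of constraint 4: "A word may not begin with /k/."
The remaining constraints (1, 2, 3, 5, 6) are satisfied.

4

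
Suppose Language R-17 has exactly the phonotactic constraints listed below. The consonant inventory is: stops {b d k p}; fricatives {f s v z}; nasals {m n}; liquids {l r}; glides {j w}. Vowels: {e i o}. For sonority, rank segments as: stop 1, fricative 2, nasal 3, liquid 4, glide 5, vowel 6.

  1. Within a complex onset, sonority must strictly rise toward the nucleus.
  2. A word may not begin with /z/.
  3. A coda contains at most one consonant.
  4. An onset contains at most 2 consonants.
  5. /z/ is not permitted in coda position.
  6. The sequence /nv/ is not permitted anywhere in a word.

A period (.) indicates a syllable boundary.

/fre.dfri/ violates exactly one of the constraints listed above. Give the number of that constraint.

4

/fre.dfri/: syllable 2 onset /dfr/ has 3 consonants (> 2).
This is a violation of constraint 4: "An onset contains at most 2 consonants."
The remaining constraints (1, 2, 3, 5, 6) are satisfied.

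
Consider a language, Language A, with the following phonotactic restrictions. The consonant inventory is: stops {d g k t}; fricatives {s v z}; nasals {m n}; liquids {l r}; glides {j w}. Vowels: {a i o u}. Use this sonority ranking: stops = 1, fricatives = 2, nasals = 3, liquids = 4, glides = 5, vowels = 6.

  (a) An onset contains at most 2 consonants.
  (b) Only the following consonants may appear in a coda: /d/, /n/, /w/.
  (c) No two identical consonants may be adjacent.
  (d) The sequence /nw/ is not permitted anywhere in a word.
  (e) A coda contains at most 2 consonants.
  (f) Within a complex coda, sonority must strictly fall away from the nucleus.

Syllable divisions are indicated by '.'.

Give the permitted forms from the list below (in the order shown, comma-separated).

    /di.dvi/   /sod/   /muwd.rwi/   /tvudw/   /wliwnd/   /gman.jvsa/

/di.dvi/ — σ1 onset /d/, coda /∅/ ok; σ2 onset /dv/ (2C), coda /∅/ ok → permitted
/sod/ — σ1 onset /s/, coda /d/ ok → permitted
/muwd.rwi/ — σ1 onset /m/, coda /wd/ (5→1 falls) ok; σ2 onset /rw/ (2C), coda /∅/ ok → permitted
/tvudw/ — violates constraint (f): syllable 1 coda /dw/: /d/ (stop, 1) → /w/ (glide, 5) does not fall → not permitted
/wliwnd/ — violates constraint (e): syllable 1 coda /wnd/ has 3 consonants (> 2) → not permitted
/gman.jvsa/ — violates constraint (a): syllable 2 onset /jvs/ has 3 consonants (> 2) → not permitted

/di.dvi/, /sod/, /muwd.rwi/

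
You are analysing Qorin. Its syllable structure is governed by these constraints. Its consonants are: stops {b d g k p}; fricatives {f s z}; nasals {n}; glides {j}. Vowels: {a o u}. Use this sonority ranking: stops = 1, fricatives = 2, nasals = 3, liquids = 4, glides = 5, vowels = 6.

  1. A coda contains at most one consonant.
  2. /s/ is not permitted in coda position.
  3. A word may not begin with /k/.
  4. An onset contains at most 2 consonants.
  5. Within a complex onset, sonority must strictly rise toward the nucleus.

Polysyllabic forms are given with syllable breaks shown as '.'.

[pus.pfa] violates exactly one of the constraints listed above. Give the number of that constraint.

[pus.pfa]: syllable 1 coda contains /s/.
This is a violation of constraint 2: "/s/ is not permitted in coda position."
The remaining constraints (1, 3, 4, 5) are satisfied.

2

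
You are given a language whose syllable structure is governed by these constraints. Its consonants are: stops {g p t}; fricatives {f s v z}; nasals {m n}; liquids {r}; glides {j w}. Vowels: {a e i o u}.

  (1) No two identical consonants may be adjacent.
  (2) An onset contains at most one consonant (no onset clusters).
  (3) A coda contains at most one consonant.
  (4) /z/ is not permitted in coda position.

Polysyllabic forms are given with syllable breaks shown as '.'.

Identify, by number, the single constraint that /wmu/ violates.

2

/wmu/: syllable 1 onset /wm/ has 2 consonants (> 1).
This is a violation of constraint 2: "An onset contains at most one consonant (no onset clusters)."
The remaining constraints (1, 3, 4) are satisfied.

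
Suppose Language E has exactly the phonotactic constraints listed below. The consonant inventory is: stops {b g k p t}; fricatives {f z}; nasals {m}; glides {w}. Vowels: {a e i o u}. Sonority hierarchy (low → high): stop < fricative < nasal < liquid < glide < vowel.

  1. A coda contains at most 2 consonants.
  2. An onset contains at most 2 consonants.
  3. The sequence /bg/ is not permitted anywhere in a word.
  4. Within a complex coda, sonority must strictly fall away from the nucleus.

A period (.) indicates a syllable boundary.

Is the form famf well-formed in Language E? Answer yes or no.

yes

famf — σ1 onset /f/, coda /mf/ (3→2 falls) ok → well-formed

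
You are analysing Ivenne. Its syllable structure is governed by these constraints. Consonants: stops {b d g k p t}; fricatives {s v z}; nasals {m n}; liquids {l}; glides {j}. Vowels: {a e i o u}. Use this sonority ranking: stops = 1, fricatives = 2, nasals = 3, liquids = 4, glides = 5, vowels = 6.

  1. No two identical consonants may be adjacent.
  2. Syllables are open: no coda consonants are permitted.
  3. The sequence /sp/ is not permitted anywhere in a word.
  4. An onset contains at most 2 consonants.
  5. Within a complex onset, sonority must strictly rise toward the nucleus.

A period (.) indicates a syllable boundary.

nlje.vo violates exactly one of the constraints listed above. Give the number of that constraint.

nlje.vo: syllable 1 onset /nlj/ has 3 consonants (> 2).
This is a violation of constraint 4: "An onset contains at most 2 consonants."
The remaining constraints (1, 2, 3, 5) are satisfied.

4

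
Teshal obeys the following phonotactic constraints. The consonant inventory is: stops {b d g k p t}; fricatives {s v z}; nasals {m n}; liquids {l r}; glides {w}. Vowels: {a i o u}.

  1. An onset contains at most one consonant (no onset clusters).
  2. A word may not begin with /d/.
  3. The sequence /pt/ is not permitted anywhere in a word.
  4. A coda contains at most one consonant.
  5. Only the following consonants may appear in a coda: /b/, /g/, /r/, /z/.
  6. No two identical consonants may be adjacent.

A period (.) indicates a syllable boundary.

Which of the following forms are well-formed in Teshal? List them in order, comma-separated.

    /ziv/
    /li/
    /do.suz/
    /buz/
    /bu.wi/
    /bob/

/li/, /buz/, /bu.wi/, /bob/

/ziv/ — violates constraint 5: syllable 1 coda contains /v/, which is not a licensed coda consonant → ill-formed
/li/ — σ1 onset /l/, coda /∅/ ok → well-formed
/do.suz/ — violates constraint 2: word begins with /d/ → ill-formed
/buz/ — σ1 onset /b/, coda /z/ ok → well-formed
/bu.wi/ — σ1 onset /b/, coda /∅/ ok; σ2 onset /w/, coda /∅/ ok → well-formed
/bob/ — σ1 onset /b/, coda /b/ ok → well-formed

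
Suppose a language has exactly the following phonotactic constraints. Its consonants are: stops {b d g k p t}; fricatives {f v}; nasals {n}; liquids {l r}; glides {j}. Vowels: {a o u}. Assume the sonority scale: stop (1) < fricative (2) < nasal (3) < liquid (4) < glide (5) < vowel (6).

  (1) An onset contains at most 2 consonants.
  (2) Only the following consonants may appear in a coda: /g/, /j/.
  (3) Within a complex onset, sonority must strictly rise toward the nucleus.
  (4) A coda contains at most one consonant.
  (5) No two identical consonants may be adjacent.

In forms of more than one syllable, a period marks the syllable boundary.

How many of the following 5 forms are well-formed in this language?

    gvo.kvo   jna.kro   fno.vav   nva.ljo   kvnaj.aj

gvo.kvo — σ1 onset /gv/ (1→2 rises), coda /∅/ ok; σ2 onset /kv/ (1→2 rises), coda /∅/ ok → well-formed
jna.kro — violates constraint 3: syllable 1 onset /jn/: /j/ (glide, 5) → /n/ (nasal, 3) does not rise → ill-formed
fno.vav — violates constraint 2: syllable 2 coda contains /v/, which is not a licensed coda consonant → ill-formed
nva.ljo — violates constraint 3: syllable 1 onset /nv/: /n/ (nasal, 3) → /v/ (fricative, 2) does not rise → ill-formed
kvnaj.aj — violates constraint 1: syllable 1 onset /kvn/ has 3 consonants (> 2) → ill-formed
Well-formed: gvo.kvo → 1.

1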